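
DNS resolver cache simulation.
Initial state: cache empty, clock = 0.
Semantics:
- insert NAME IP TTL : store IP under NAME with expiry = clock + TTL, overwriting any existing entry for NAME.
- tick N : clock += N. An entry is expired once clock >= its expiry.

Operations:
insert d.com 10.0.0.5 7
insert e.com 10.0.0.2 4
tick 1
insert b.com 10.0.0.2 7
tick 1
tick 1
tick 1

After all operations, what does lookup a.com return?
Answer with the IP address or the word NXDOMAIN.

Op 1: insert d.com -> 10.0.0.5 (expiry=0+7=7). clock=0
Op 2: insert e.com -> 10.0.0.2 (expiry=0+4=4). clock=0
Op 3: tick 1 -> clock=1.
Op 4: insert b.com -> 10.0.0.2 (expiry=1+7=8). clock=1
Op 5: tick 1 -> clock=2.
Op 6: tick 1 -> clock=3.
Op 7: tick 1 -> clock=4. purged={e.com}
lookup a.com: not in cache (expired or never inserted)

Answer: NXDOMAIN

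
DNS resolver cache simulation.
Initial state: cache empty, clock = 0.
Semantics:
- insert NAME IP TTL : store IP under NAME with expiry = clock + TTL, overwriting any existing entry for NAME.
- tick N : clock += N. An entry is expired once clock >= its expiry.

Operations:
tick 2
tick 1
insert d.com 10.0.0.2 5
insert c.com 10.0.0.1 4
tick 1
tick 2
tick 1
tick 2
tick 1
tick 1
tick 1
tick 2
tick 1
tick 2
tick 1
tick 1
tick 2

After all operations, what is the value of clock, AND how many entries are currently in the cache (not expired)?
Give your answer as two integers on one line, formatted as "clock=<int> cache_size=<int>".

Answer: clock=21 cache_size=0

Derivation:
Op 1: tick 2 -> clock=2.
Op 2: tick 1 -> clock=3.
Op 3: insert d.com -> 10.0.0.2 (expiry=3+5=8). clock=3
Op 4: insert c.com -> 10.0.0.1 (expiry=3+4=7). clock=3
Op 5: tick 1 -> clock=4.
Op 6: tick 2 -> clock=6.
Op 7: tick 1 -> clock=7. purged={c.com}
Op 8: tick 2 -> clock=9. purged={d.com}
Op 9: tick 1 -> clock=10.
Op 10: tick 1 -> clock=11.
Op 11: tick 1 -> clock=12.
Op 12: tick 2 -> clock=14.
Op 13: tick 1 -> clock=15.
Op 14: tick 2 -> clock=17.
Op 15: tick 1 -> clock=18.
Op 16: tick 1 -> clock=19.
Op 17: tick 2 -> clock=21.
Final clock = 21
Final cache (unexpired): {} -> size=0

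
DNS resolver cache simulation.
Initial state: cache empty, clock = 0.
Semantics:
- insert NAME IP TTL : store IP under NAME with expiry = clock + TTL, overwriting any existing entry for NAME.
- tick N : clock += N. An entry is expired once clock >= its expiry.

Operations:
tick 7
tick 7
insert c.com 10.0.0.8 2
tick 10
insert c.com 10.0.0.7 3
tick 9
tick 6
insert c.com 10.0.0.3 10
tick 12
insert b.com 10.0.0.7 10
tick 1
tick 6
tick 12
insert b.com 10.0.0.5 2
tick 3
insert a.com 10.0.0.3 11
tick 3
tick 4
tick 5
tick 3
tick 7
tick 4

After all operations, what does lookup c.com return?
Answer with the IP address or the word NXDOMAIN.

Answer: NXDOMAIN

Derivation:
Op 1: tick 7 -> clock=7.
Op 2: tick 7 -> clock=14.
Op 3: insert c.com -> 10.0.0.8 (expiry=14+2=16). clock=14
Op 4: tick 10 -> clock=24. purged={c.com}
Op 5: insert c.com -> 10.0.0.7 (expiry=24+3=27). clock=24
Op 6: tick 9 -> clock=33. purged={c.com}
Op 7: tick 6 -> clock=39.
Op 8: insert c.com -> 10.0.0.3 (expiry=39+10=49). clock=39
Op 9: tick 12 -> clock=51. purged={c.com}
Op 10: insert b.com -> 10.0.0.7 (expiry=51+10=61). clock=51
Op 11: tick 1 -> clock=52.
Op 12: tick 6 -> clock=58.
Op 13: tick 12 -> clock=70. purged={b.com}
Op 14: insert b.com -> 10.0.0.5 (expiry=70+2=72). clock=70
Op 15: tick 3 -> clock=73. purged={b.com}
Op 16: insert a.com -> 10.0.0.3 (expiry=73+11=84). clock=73
Op 17: tick 3 -> clock=76.
Op 18: tick 4 -> clock=80.
Op 19: tick 5 -> clock=85. purged={a.com}
Op 20: tick 3 -> clock=88.
Op 21: tick 7 -> clock=95.
Op 22: tick 4 -> clock=99.
lookup c.com: not in cache (expired or never inserted)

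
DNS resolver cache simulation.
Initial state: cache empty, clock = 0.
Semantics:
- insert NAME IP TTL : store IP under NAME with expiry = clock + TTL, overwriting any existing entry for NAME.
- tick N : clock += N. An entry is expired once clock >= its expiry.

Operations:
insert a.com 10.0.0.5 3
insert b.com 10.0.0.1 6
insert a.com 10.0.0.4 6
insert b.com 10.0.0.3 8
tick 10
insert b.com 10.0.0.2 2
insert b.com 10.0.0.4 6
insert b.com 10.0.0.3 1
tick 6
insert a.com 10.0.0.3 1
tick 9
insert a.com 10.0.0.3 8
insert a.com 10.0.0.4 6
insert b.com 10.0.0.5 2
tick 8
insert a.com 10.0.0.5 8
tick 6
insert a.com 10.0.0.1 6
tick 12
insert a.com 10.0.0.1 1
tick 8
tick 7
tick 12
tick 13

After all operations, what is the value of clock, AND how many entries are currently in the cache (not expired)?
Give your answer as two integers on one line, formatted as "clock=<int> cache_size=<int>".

Answer: clock=91 cache_size=0

Derivation:
Op 1: insert a.com -> 10.0.0.5 (expiry=0+3=3). clock=0
Op 2: insert b.com -> 10.0.0.1 (expiry=0+6=6). clock=0
Op 3: insert a.com -> 10.0.0.4 (expiry=0+6=6). clock=0
Op 4: insert b.com -> 10.0.0.3 (expiry=0+8=8). clock=0
Op 5: tick 10 -> clock=10. purged={a.com,b.com}
Op 6: insert b.com -> 10.0.0.2 (expiry=10+2=12). clock=10
Op 7: insert b.com -> 10.0.0.4 (expiry=10+6=16). clock=10
Op 8: insert b.com -> 10.0.0.3 (expiry=10+1=11). clock=10
Op 9: tick 6 -> clock=16. purged={b.com}
Op 10: insert a.com -> 10.0.0.3 (expiry=16+1=17). clock=16
Op 11: tick 9 -> clock=25. purged={a.com}
Op 12: insert a.com -> 10.0.0.3 (expiry=25+8=33). clock=25
Op 13: insert a.com -> 10.0.0.4 (expiry=25+6=31). clock=25
Op 14: insert b.com -> 10.0.0.5 (expiry=25+2=27). clock=25
Op 15: tick 8 -> clock=33. purged={a.com,b.com}
Op 16: insert a.com -> 10.0.0.5 (expiry=33+8=41). clock=33
Op 17: tick 6 -> clock=39.
Op 18: insert a.com -> 10.0.0.1 (expiry=39+6=45). clock=39
Op 19: tick 12 -> clock=51. purged={a.com}
Op 20: insert a.com -> 10.0.0.1 (expiry=51+1=52). clock=51
Op 21: tick 8 -> clock=59. purged={a.com}
Op 22: tick 7 -> clock=66.
Op 23: tick 12 -> clock=78.
Op 24: tick 13 -> clock=91.
Final clock = 91
Final cache (unexpired): {} -> size=0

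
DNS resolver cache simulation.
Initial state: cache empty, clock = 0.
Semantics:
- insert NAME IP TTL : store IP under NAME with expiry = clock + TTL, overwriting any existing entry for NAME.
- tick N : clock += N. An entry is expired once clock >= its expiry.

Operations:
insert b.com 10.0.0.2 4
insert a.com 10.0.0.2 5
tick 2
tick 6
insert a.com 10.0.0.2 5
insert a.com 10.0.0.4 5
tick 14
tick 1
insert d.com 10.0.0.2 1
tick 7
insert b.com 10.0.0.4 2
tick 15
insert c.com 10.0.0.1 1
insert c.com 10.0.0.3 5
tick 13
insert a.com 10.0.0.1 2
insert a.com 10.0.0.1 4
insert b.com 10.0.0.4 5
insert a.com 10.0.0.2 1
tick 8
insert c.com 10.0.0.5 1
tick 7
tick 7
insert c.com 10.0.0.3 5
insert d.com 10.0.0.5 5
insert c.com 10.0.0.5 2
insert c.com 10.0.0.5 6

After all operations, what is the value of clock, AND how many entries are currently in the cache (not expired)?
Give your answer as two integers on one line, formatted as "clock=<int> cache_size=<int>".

Answer: clock=80 cache_size=2

Derivation:
Op 1: insert b.com -> 10.0.0.2 (expiry=0+4=4). clock=0
Op 2: insert a.com -> 10.0.0.2 (expiry=0+5=5). clock=0
Op 3: tick 2 -> clock=2.
Op 4: tick 6 -> clock=8. purged={a.com,b.com}
Op 5: insert a.com -> 10.0.0.2 (expiry=8+5=13). clock=8
Op 6: insert a.com -> 10.0.0.4 (expiry=8+5=13). clock=8
Op 7: tick 14 -> clock=22. purged={a.com}
Op 8: tick 1 -> clock=23.
Op 9: insert d.com -> 10.0.0.2 (expiry=23+1=24). clock=23
Op 10: tick 7 -> clock=30. purged={d.com}
Op 11: insert b.com -> 10.0.0.4 (expiry=30+2=32). clock=30
Op 12: tick 15 -> clock=45. purged={b.com}
Op 13: insert c.com -> 10.0.0.1 (expiry=45+1=46). clock=45
Op 14: insert c.com -> 10.0.0.3 (expiry=45+5=50). clock=45
Op 15: tick 13 -> clock=58. purged={c.com}
Op 16: insert a.com -> 10.0.0.1 (expiry=58+2=60). clock=58
Op 17: insert a.com -> 10.0.0.1 (expiry=58+4=62). clock=58
Op 18: insert b.com -> 10.0.0.4 (expiry=58+5=63). clock=58
Op 19: insert a.com -> 10.0.0.2 (expiry=58+1=59). clock=58
Op 20: tick 8 -> clock=66. purged={a.com,b.com}
Op 21: insert c.com -> 10.0.0.5 (expiry=66+1=67). clock=66
Op 22: tick 7 -> clock=73. purged={c.com}
Op 23: tick 7 -> clock=80.
Op 24: insert c.com -> 10.0.0.3 (expiry=80+5=85). clock=80
Op 25: insert d.com -> 10.0.0.5 (expiry=80+5=85). clock=80
Op 26: insert c.com -> 10.0.0.5 (expiry=80+2=82). clock=80
Op 27: insert c.com -> 10.0.0.5 (expiry=80+6=86). clock=80
Final clock = 80
Final cache (unexpired): {c.com,d.com} -> size=2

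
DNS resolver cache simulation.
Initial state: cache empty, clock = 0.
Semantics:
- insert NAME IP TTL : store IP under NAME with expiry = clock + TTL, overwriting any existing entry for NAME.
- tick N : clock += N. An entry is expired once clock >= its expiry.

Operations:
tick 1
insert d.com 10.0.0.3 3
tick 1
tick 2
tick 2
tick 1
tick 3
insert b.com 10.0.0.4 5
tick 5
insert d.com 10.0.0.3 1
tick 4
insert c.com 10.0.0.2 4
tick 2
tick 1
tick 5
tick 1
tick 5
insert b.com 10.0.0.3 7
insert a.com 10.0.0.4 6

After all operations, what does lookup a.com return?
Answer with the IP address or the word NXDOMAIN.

Answer: 10.0.0.4

Derivation:
Op 1: tick 1 -> clock=1.
Op 2: insert d.com -> 10.0.0.3 (expiry=1+3=4). clock=1
Op 3: tick 1 -> clock=2.
Op 4: tick 2 -> clock=4. purged={d.com}
Op 5: tick 2 -> clock=6.
Op 6: tick 1 -> clock=7.
Op 7: tick 3 -> clock=10.
Op 8: insert b.com -> 10.0.0.4 (expiry=10+5=15). clock=10
Op 9: tick 5 -> clock=15. purged={b.com}
Op 10: insert d.com -> 10.0.0.3 (expiry=15+1=16). clock=15
Op 11: tick 4 -> clock=19. purged={d.com}
Op 12: insert c.com -> 10.0.0.2 (expiry=19+4=23). clock=19
Op 13: tick 2 -> clock=21.
Op 14: tick 1 -> clock=22.
Op 15: tick 5 -> clock=27. purged={c.com}
Op 16: tick 1 -> clock=28.
Op 17: tick 5 -> clock=33.
Op 18: insert b.com -> 10.0.0.3 (expiry=33+7=40). clock=33
Op 19: insert a.com -> 10.0.0.4 (expiry=33+6=39). clock=33
lookup a.com: present, ip=10.0.0.4 expiry=39 > clock=33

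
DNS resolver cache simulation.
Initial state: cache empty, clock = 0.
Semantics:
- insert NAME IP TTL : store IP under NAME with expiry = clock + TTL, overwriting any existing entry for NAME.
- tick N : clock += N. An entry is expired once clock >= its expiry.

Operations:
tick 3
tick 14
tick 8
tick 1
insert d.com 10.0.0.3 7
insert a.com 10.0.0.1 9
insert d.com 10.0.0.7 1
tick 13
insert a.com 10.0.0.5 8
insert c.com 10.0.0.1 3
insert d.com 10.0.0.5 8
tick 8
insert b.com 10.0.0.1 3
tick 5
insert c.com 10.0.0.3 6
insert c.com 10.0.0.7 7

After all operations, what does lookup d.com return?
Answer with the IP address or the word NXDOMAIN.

Op 1: tick 3 -> clock=3.
Op 2: tick 14 -> clock=17.
Op 3: tick 8 -> clock=25.
Op 4: tick 1 -> clock=26.
Op 5: insert d.com -> 10.0.0.3 (expiry=26+7=33). clock=26
Op 6: insert a.com -> 10.0.0.1 (expiry=26+9=35). clock=26
Op 7: insert d.com -> 10.0.0.7 (expiry=26+1=27). clock=26
Op 8: tick 13 -> clock=39. purged={a.com,d.com}
Op 9: insert a.com -> 10.0.0.5 (expiry=39+8=47). clock=39
Op 10: insert c.com -> 10.0.0.1 (expiry=39+3=42). clock=39
Op 11: insert d.com -> 10.0.0.5 (expiry=39+8=47). clock=39
Op 12: tick 8 -> clock=47. purged={a.com,c.com,d.com}
Op 13: insert b.com -> 10.0.0.1 (expiry=47+3=50). clock=47
Op 14: tick 5 -> clock=52. purged={b.com}
Op 15: insert c.com -> 10.0.0.3 (expiry=52+6=58). clock=52
Op 16: insert c.com -> 10.0.0.7 (expiry=52+7=59). clock=52
lookup d.com: not in cache (expired or never inserted)

Answer: NXDOMAIN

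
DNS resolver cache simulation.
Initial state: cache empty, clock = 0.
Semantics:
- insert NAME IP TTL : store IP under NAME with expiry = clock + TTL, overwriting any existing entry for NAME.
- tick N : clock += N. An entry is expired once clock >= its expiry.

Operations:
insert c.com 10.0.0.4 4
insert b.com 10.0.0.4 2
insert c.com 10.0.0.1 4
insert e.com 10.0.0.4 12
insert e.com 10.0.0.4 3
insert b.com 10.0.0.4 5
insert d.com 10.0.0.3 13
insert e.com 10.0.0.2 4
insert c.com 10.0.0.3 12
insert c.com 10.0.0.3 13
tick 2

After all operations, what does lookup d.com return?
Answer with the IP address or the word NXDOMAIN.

Op 1: insert c.com -> 10.0.0.4 (expiry=0+4=4). clock=0
Op 2: insert b.com -> 10.0.0.4 (expiry=0+2=2). clock=0
Op 3: insert c.com -> 10.0.0.1 (expiry=0+4=4). clock=0
Op 4: insert e.com -> 10.0.0.4 (expiry=0+12=12). clock=0
Op 5: insert e.com -> 10.0.0.4 (expiry=0+3=3). clock=0
Op 6: insert b.com -> 10.0.0.4 (expiry=0+5=5). clock=0
Op 7: insert d.com -> 10.0.0.3 (expiry=0+13=13). clock=0
Op 8: insert e.com -> 10.0.0.2 (expiry=0+4=4). clock=0
Op 9: insert c.com -> 10.0.0.3 (expiry=0+12=12). clock=0
Op 10: insert c.com -> 10.0.0.3 (expiry=0+13=13). clock=0
Op 11: tick 2 -> clock=2.
lookup d.com: present, ip=10.0.0.3 expiry=13 > clock=2

Answer: 10.0.0.3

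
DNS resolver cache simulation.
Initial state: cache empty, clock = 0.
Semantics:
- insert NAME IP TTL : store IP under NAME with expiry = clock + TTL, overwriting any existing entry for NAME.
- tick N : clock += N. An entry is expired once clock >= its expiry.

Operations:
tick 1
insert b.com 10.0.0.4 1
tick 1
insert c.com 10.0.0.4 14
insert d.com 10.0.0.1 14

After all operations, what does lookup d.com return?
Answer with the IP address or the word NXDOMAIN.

Op 1: tick 1 -> clock=1.
Op 2: insert b.com -> 10.0.0.4 (expiry=1+1=2). clock=1
Op 3: tick 1 -> clock=2. purged={b.com}
Op 4: insert c.com -> 10.0.0.4 (expiry=2+14=16). clock=2
Op 5: insert d.com -> 10.0.0.1 (expiry=2+14=16). clock=2
lookup d.com: present, ip=10.0.0.1 expiry=16 > clock=2

Answer: 10.0.0.1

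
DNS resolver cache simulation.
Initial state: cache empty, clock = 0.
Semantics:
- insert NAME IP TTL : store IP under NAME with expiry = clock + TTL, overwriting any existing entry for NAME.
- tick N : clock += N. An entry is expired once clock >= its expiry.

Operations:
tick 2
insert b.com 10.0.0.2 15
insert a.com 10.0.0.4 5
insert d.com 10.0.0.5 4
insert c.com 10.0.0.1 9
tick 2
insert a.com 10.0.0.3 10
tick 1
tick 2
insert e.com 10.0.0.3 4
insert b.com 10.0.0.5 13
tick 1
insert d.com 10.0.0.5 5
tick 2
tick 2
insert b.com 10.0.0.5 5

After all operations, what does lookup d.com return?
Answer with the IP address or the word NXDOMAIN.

Op 1: tick 2 -> clock=2.
Op 2: insert b.com -> 10.0.0.2 (expiry=2+15=17). clock=2
Op 3: insert a.com -> 10.0.0.4 (expiry=2+5=7). clock=2
Op 4: insert d.com -> 10.0.0.5 (expiry=2+4=6). clock=2
Op 5: insert c.com -> 10.0.0.1 (expiry=2+9=11). clock=2
Op 6: tick 2 -> clock=4.
Op 7: insert a.com -> 10.0.0.3 (expiry=4+10=14). clock=4
Op 8: tick 1 -> clock=5.
Op 9: tick 2 -> clock=7. purged={d.com}
Op 10: insert e.com -> 10.0.0.3 (expiry=7+4=11). clock=7
Op 11: insert b.com -> 10.0.0.5 (expiry=7+13=20). clock=7
Op 12: tick 1 -> clock=8.
Op 13: insert d.com -> 10.0.0.5 (expiry=8+5=13). clock=8
Op 14: tick 2 -> clock=10.
Op 15: tick 2 -> clock=12. purged={c.com,e.com}
Op 16: insert b.com -> 10.0.0.5 (expiry=12+5=17). clock=12
lookup d.com: present, ip=10.0.0.5 expiry=13 > clock=12

Answer: 10.0.0.5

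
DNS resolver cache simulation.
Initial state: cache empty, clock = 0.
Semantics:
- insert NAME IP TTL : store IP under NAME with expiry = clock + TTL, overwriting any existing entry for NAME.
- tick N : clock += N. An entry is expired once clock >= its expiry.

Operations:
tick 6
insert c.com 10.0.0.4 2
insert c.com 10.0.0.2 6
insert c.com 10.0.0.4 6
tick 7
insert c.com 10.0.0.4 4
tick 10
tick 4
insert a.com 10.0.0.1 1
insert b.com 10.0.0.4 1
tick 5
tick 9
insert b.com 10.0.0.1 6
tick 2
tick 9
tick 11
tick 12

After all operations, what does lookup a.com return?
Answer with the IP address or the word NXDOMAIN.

Op 1: tick 6 -> clock=6.
Op 2: insert c.com -> 10.0.0.4 (expiry=6+2=8). clock=6
Op 3: insert c.com -> 10.0.0.2 (expiry=6+6=12). clock=6
Op 4: insert c.com -> 10.0.0.4 (expiry=6+6=12). clock=6
Op 5: tick 7 -> clock=13. purged={c.com}
Op 6: insert c.com -> 10.0.0.4 (expiry=13+4=17). clock=13
Op 7: tick 10 -> clock=23. purged={c.com}
Op 8: tick 4 -> clock=27.
Op 9: insert a.com -> 10.0.0.1 (expiry=27+1=28). clock=27
Op 10: insert b.com -> 10.0.0.4 (expiry=27+1=28). clock=27
Op 11: tick 5 -> clock=32. purged={a.com,b.com}
Op 12: tick 9 -> clock=41.
Op 13: insert b.com -> 10.0.0.1 (expiry=41+6=47). clock=41
Op 14: tick 2 -> clock=43.
Op 15: tick 9 -> clock=52. purged={b.com}
Op 16: tick 11 -> clock=63.
Op 17: tick 12 -> clock=75.
lookup a.com: not in cache (expired or never inserted)

Answer: NXDOMAIN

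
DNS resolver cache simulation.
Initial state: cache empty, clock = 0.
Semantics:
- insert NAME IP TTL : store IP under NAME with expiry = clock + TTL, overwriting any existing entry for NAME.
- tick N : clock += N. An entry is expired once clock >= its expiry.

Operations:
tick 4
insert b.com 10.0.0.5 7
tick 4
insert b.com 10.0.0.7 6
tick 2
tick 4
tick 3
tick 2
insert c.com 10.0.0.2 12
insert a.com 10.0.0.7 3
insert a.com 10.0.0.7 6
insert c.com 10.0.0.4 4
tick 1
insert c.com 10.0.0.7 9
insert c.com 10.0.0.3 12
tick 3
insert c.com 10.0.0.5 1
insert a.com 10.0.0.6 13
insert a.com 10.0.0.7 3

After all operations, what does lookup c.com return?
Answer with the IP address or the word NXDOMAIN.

Answer: 10.0.0.5

Derivation:
Op 1: tick 4 -> clock=4.
Op 2: insert b.com -> 10.0.0.5 (expiry=4+7=11). clock=4
Op 3: tick 4 -> clock=8.
Op 4: insert b.com -> 10.0.0.7 (expiry=8+6=14). clock=8
Op 5: tick 2 -> clock=10.
Op 6: tick 4 -> clock=14. purged={b.com}
Op 7: tick 3 -> clock=17.
Op 8: tick 2 -> clock=19.
Op 9: insert c.com -> 10.0.0.2 (expiry=19+12=31). clock=19
Op 10: insert a.com -> 10.0.0.7 (expiry=19+3=22). clock=19
Op 11: insert a.com -> 10.0.0.7 (expiry=19+6=25). clock=19
Op 12: insert c.com -> 10.0.0.4 (expiry=19+4=23). clock=19
Op 13: tick 1 -> clock=20.
Op 14: insert c.com -> 10.0.0.7 (expiry=20+9=29). clock=20
Op 15: insert c.com -> 10.0.0.3 (expiry=20+12=32). clock=20
Op 16: tick 3 -> clock=23.
Op 17: insert c.com -> 10.0.0.5 (expiry=23+1=24). clock=23
Op 18: insert a.com -> 10.0.0.6 (expiry=23+13=36). clock=23
Op 19: insert a.com -> 10.0.0.7 (expiry=23+3=26). clock=23
lookup c.com: present, ip=10.0.0.5 expiry=24 > clock=23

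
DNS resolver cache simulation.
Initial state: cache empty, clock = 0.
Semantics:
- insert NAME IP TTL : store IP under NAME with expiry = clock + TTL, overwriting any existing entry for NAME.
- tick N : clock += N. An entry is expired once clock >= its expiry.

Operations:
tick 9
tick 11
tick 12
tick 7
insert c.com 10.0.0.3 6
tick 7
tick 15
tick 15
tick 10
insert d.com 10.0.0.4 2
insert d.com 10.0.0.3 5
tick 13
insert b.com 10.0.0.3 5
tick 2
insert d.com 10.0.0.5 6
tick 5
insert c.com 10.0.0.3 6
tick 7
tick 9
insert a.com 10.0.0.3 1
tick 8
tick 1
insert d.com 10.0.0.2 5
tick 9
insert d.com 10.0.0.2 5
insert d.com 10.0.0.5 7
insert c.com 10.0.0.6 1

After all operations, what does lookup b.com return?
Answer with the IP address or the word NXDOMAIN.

Answer: NXDOMAIN

Derivation:
Op 1: tick 9 -> clock=9.
Op 2: tick 11 -> clock=20.
Op 3: tick 12 -> clock=32.
Op 4: tick 7 -> clock=39.
Op 5: insert c.com -> 10.0.0.3 (expiry=39+6=45). clock=39
Op 6: tick 7 -> clock=46. purged={c.com}
Op 7: tick 15 -> clock=61.
Op 8: tick 15 -> clock=76.
Op 9: tick 10 -> clock=86.
Op 10: insert d.com -> 10.0.0.4 (expiry=86+2=88). clock=86
Op 11: insert d.com -> 10.0.0.3 (expiry=86+5=91). clock=86
Op 12: tick 13 -> clock=99. purged={d.com}
Op 13: insert b.com -> 10.0.0.3 (expiry=99+5=104). clock=99
Op 14: tick 2 -> clock=101.
Op 15: insert d.com -> 10.0.0.5 (expiry=101+6=107). clock=101
Op 16: tick 5 -> clock=106. purged={b.com}
Op 17: insert c.com -> 10.0.0.3 (expiry=106+6=112). clock=106
Op 18: tick 7 -> clock=113. purged={c.com,d.com}
Op 19: tick 9 -> clock=122.
Op 20: insert a.com -> 10.0.0.3 (expiry=122+1=123). clock=122
Op 21: tick 8 -> clock=130. purged={a.com}
Op 22: tick 1 -> clock=131.
Op 23: insert d.com -> 10.0.0.2 (expiry=131+5=136). clock=131
Op 24: tick 9 -> clock=140. purged={d.com}
Op 25: insert d.com -> 10.0.0.2 (expiry=140+5=145). clock=140
Op 26: insert d.com -> 10.0.0.5 (expiry=140+7=147). clock=140
Op 27: insert c.com -> 10.0.0.6 (expiry=140+1=141). clock=140
lookup b.com: not in cache (expired or never inserted)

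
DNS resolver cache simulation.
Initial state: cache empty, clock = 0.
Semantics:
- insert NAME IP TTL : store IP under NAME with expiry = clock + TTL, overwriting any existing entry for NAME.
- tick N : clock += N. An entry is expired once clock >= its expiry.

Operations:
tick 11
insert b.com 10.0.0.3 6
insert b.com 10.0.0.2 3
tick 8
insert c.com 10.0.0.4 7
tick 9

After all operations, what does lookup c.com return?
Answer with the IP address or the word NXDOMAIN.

Op 1: tick 11 -> clock=11.
Op 2: insert b.com -> 10.0.0.3 (expiry=11+6=17). clock=11
Op 3: insert b.com -> 10.0.0.2 (expiry=11+3=14). clock=11
Op 4: tick 8 -> clock=19. purged={b.com}
Op 5: insert c.com -> 10.0.0.4 (expiry=19+7=26). clock=19
Op 6: tick 9 -> clock=28. purged={c.com}
lookup c.com: not in cache (expired or never inserted)

Answer: NXDOMAIN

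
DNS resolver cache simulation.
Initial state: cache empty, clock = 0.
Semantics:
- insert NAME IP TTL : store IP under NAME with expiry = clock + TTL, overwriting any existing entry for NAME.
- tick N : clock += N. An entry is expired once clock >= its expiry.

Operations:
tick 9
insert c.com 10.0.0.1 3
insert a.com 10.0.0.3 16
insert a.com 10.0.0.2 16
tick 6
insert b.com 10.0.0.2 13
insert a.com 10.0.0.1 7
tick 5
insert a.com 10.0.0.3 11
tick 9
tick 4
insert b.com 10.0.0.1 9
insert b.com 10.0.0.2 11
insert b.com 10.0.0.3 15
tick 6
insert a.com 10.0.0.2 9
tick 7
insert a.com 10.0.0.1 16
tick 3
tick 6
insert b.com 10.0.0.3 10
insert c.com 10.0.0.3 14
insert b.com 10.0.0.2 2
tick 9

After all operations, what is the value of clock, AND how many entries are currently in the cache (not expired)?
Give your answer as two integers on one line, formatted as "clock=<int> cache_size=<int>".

Answer: clock=64 cache_size=1

Derivation:
Op 1: tick 9 -> clock=9.
Op 2: insert c.com -> 10.0.0.1 (expiry=9+3=12). clock=9
Op 3: insert a.com -> 10.0.0.3 (expiry=9+16=25). clock=9
Op 4: insert a.com -> 10.0.0.2 (expiry=9+16=25). clock=9
Op 5: tick 6 -> clock=15. purged={c.com}
Op 6: insert b.com -> 10.0.0.2 (expiry=15+13=28). clock=15
Op 7: insert a.com -> 10.0.0.1 (expiry=15+7=22). clock=15
Op 8: tick 5 -> clock=20.
Op 9: insert a.com -> 10.0.0.3 (expiry=20+11=31). clock=20
Op 10: tick 9 -> clock=29. purged={b.com}
Op 11: tick 4 -> clock=33. purged={a.com}
Op 12: insert b.com -> 10.0.0.1 (expiry=33+9=42). clock=33
Op 13: insert b.com -> 10.0.0.2 (expiry=33+11=44). clock=33
Op 14: insert b.com -> 10.0.0.3 (expiry=33+15=48). clock=33
Op 15: tick 6 -> clock=39.
Op 16: insert a.com -> 10.0.0.2 (expiry=39+9=48). clock=39
Op 17: tick 7 -> clock=46.
Op 18: insert a.com -> 10.0.0.1 (expiry=46+16=62). clock=46
Op 19: tick 3 -> clock=49. purged={b.com}
Op 20: tick 6 -> clock=55.
Op 21: insert b.com -> 10.0.0.3 (expiry=55+10=65). clock=55
Op 22: insert c.com -> 10.0.0.3 (expiry=55+14=69). clock=55
Op 23: insert b.com -> 10.0.0.2 (expiry=55+2=57). clock=55
Op 24: tick 9 -> clock=64. purged={a.com,b.com}
Final clock = 64
Final cache (unexpired): {c.com} -> size=1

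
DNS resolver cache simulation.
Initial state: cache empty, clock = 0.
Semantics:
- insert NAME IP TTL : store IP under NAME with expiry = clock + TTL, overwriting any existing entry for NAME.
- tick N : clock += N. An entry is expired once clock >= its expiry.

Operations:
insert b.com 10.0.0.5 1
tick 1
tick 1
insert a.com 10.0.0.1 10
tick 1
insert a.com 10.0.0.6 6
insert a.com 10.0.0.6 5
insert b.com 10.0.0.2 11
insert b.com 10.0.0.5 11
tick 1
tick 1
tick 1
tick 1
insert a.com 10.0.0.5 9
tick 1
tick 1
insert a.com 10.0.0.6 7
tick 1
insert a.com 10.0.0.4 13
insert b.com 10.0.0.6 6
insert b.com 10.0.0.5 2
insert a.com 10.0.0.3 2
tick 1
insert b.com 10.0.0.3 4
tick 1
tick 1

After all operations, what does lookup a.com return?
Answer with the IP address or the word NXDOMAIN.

Answer: NXDOMAIN

Derivation:
Op 1: insert b.com -> 10.0.0.5 (expiry=0+1=1). clock=0
Op 2: tick 1 -> clock=1. purged={b.com}
Op 3: tick 1 -> clock=2.
Op 4: insert a.com -> 10.0.0.1 (expiry=2+10=12). clock=2
Op 5: tick 1 -> clock=3.
Op 6: insert a.com -> 10.0.0.6 (expiry=3+6=9). clock=3
Op 7: insert a.com -> 10.0.0.6 (expiry=3+5=8). clock=3
Op 8: insert b.com -> 10.0.0.2 (expiry=3+11=14). clock=3
Op 9: insert b.com -> 10.0.0.5 (expiry=3+11=14). clock=3
Op 10: tick 1 -> clock=4.
Op 11: tick 1 -> clock=5.
Op 12: tick 1 -> clock=6.
Op 13: tick 1 -> clock=7.
Op 14: insert a.com -> 10.0.0.5 (expiry=7+9=16). clock=7
Op 15: tick 1 -> clock=8.
Op 16: tick 1 -> clock=9.
Op 17: insert a.com -> 10.0.0.6 (expiry=9+7=16). clock=9
Op 18: tick 1 -> clock=10.
Op 19: insert a.com -> 10.0.0.4 (expiry=10+13=23). clock=10
Op 20: insert b.com -> 10.0.0.6 (expiry=10+6=16). clock=10
Op 21: insert b.com -> 10.0.0.5 (expiry=10+2=12). clock=10
Op 22: insert a.com -> 10.0.0.3 (expiry=10+2=12). clock=10
Op 23: tick 1 -> clock=11.
Op 24: insert b.com -> 10.0.0.3 (expiry=11+4=15). clock=11
Op 25: tick 1 -> clock=12. purged={a.com}
Op 26: tick 1 -> clock=13.
lookup a.com: not in cache (expired or never inserted)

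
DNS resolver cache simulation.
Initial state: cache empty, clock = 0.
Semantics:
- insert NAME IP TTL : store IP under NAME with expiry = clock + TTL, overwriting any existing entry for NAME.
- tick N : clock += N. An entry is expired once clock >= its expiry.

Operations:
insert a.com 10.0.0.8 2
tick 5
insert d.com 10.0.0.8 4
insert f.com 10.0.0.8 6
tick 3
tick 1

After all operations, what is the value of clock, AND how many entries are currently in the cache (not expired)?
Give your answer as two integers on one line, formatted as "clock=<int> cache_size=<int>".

Op 1: insert a.com -> 10.0.0.8 (expiry=0+2=2). clock=0
Op 2: tick 5 -> clock=5. purged={a.com}
Op 3: insert d.com -> 10.0.0.8 (expiry=5+4=9). clock=5
Op 4: insert f.com -> 10.0.0.8 (expiry=5+6=11). clock=5
Op 5: tick 3 -> clock=8.
Op 6: tick 1 -> clock=9. purged={d.com}
Final clock = 9
Final cache (unexpired): {f.com} -> size=1

Answer: clock=9 cache_size=1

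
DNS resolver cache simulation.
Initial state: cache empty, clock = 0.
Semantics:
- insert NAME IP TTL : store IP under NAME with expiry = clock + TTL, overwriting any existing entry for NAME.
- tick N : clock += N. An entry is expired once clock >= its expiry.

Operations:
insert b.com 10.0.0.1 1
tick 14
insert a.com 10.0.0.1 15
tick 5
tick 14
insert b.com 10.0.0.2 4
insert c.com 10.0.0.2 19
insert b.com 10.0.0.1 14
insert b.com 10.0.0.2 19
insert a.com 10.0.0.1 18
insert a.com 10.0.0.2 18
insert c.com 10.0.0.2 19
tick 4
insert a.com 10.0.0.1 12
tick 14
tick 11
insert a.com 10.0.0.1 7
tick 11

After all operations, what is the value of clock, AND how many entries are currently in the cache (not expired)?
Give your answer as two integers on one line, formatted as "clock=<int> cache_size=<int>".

Answer: clock=73 cache_size=0

Derivation:
Op 1: insert b.com -> 10.0.0.1 (expiry=0+1=1). clock=0
Op 2: tick 14 -> clock=14. purged={b.com}
Op 3: insert a.com -> 10.0.0.1 (expiry=14+15=29). clock=14
Op 4: tick 5 -> clock=19.
Op 5: tick 14 -> clock=33. purged={a.com}
Op 6: insert b.com -> 10.0.0.2 (expiry=33+4=37). clock=33
Op 7: insert c.com -> 10.0.0.2 (expiry=33+19=52). clock=33
Op 8: insert b.com -> 10.0.0.1 (expiry=33+14=47). clock=33
Op 9: insert b.com -> 10.0.0.2 (expiry=33+19=52). clock=33
Op 10: insert a.com -> 10.0.0.1 (expiry=33+18=51). clock=33
Op 11: insert a.com -> 10.0.0.2 (expiry=33+18=51). clock=33
Op 12: insert c.com -> 10.0.0.2 (expiry=33+19=52). clock=33
Op 13: tick 4 -> clock=37.
Op 14: insert a.com -> 10.0.0.1 (expiry=37+12=49). clock=37
Op 15: tick 14 -> clock=51. purged={a.com}
Op 16: tick 11 -> clock=62. purged={b.com,c.com}
Op 17: insert a.com -> 10.0.0.1 (expiry=62+7=69). clock=62
Op 18: tick 11 -> clock=73. purged={a.com}
Final clock = 73
Final cache (unexpired): {} -> size=0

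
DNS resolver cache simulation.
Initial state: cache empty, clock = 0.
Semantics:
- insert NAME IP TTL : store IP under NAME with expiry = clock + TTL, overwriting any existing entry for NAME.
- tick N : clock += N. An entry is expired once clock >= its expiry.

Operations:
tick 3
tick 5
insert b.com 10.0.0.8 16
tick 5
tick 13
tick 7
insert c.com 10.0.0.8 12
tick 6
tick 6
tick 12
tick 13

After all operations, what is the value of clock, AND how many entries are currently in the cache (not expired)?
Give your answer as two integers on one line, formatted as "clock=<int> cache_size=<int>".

Op 1: tick 3 -> clock=3.
Op 2: tick 5 -> clock=8.
Op 3: insert b.com -> 10.0.0.8 (expiry=8+16=24). clock=8
Op 4: tick 5 -> clock=13.
Op 5: tick 13 -> clock=26. purged={b.com}
Op 6: tick 7 -> clock=33.
Op 7: insert c.com -> 10.0.0.8 (expiry=33+12=45). clock=33
Op 8: tick 6 -> clock=39.
Op 9: tick 6 -> clock=45. purged={c.com}
Op 10: tick 12 -> clock=57.
Op 11: tick 13 -> clock=70.
Final clock = 70
Final cache (unexpired): {} -> size=0

Answer: clock=70 cache_size=0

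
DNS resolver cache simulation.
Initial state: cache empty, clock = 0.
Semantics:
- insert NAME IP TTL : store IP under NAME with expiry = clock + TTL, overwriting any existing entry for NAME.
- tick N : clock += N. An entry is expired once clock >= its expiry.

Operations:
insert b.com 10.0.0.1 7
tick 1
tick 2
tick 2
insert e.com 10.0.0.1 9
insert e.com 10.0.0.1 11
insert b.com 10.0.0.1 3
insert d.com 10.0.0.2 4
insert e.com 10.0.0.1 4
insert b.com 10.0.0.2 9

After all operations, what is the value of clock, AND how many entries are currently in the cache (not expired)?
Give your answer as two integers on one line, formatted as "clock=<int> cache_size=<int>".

Answer: clock=5 cache_size=3

Derivation:
Op 1: insert b.com -> 10.0.0.1 (expiry=0+7=7). clock=0
Op 2: tick 1 -> clock=1.
Op 3: tick 2 -> clock=3.
Op 4: tick 2 -> clock=5.
Op 5: insert e.com -> 10.0.0.1 (expiry=5+9=14). clock=5
Op 6: insert e.com -> 10.0.0.1 (expiry=5+11=16). clock=5
Op 7: insert b.com -> 10.0.0.1 (expiry=5+3=8). clock=5
Op 8: insert d.com -> 10.0.0.2 (expiry=5+4=9). clock=5
Op 9: insert e.com -> 10.0.0.1 (expiry=5+4=9). clock=5
Op 10: insert b.com -> 10.0.0.2 (expiry=5+9=14). clock=5
Final clock = 5
Final cache (unexpired): {b.com,d.com,e.com} -> size=3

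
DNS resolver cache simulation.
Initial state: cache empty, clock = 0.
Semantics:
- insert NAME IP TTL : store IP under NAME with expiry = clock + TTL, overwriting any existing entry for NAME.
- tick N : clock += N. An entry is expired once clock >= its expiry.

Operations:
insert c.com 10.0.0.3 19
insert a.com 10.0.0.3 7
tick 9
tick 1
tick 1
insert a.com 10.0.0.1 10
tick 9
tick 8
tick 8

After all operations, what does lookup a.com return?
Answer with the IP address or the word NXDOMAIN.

Op 1: insert c.com -> 10.0.0.3 (expiry=0+19=19). clock=0
Op 2: insert a.com -> 10.0.0.3 (expiry=0+7=7). clock=0
Op 3: tick 9 -> clock=9. purged={a.com}
Op 4: tick 1 -> clock=10.
Op 5: tick 1 -> clock=11.
Op 6: insert a.com -> 10.0.0.1 (expiry=11+10=21). clock=11
Op 7: tick 9 -> clock=20. purged={c.com}
Op 8: tick 8 -> clock=28. purged={a.com}
Op 9: tick 8 -> clock=36.
lookup a.com: not in cache (expired or never inserted)

Answer: NXDOMAIN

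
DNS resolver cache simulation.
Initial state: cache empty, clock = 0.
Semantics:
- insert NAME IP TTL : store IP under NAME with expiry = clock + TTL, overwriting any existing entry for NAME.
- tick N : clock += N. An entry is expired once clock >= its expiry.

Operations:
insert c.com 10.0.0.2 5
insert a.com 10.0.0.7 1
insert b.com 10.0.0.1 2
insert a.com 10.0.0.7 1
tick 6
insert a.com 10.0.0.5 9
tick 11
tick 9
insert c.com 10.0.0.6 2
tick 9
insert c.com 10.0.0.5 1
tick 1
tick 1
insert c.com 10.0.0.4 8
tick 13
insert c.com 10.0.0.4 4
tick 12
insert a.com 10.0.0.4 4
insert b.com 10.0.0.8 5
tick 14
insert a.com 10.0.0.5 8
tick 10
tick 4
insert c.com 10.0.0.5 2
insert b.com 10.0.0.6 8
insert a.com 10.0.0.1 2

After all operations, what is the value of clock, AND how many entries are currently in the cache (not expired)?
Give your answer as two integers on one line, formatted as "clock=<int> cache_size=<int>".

Op 1: insert c.com -> 10.0.0.2 (expiry=0+5=5). clock=0
Op 2: insert a.com -> 10.0.0.7 (expiry=0+1=1). clock=0
Op 3: insert b.com -> 10.0.0.1 (expiry=0+2=2). clock=0
Op 4: insert a.com -> 10.0.0.7 (expiry=0+1=1). clock=0
Op 5: tick 6 -> clock=6. purged={a.com,b.com,c.com}
Op 6: insert a.com -> 10.0.0.5 (expiry=6+9=15). clock=6
Op 7: tick 11 -> clock=17. purged={a.com}
Op 8: tick 9 -> clock=26.
Op 9: insert c.com -> 10.0.0.6 (expiry=26+2=28). clock=26
Op 10: tick 9 -> clock=35. purged={c.com}
Op 11: insert c.com -> 10.0.0.5 (expiry=35+1=36). clock=35
Op 12: tick 1 -> clock=36. purged={c.com}
Op 13: tick 1 -> clock=37.
Op 14: insert c.com -> 10.0.0.4 (expiry=37+8=45). clock=37
Op 15: tick 13 -> clock=50. purged={c.com}
Op 16: insert c.com -> 10.0.0.4 (expiry=50+4=54). clock=50
Op 17: tick 12 -> clock=62. purged={c.com}
Op 18: insert a.com -> 10.0.0.4 (expiry=62+4=66). clock=62
Op 19: insert b.com -> 10.0.0.8 (expiry=62+5=67). clock=62
Op 20: tick 14 -> clock=76. purged={a.com,b.com}
Op 21: insert a.com -> 10.0.0.5 (expiry=76+8=84). clock=76
Op 22: tick 10 -> clock=86. purged={a.com}
Op 23: tick 4 -> clock=90.
Op 24: insert c.com -> 10.0.0.5 (expiry=90+2=92). clock=90
Op 25: insert b.com -> 10.0.0.6 (expiry=90+8=98). clock=90
Op 26: insert a.com -> 10.0.0.1 (expiry=90+2=92). clock=90
Final clock = 90
Final cache (unexpired): {a.com,b.com,c.com} -> size=3

Answer: clock=90 cache_size=3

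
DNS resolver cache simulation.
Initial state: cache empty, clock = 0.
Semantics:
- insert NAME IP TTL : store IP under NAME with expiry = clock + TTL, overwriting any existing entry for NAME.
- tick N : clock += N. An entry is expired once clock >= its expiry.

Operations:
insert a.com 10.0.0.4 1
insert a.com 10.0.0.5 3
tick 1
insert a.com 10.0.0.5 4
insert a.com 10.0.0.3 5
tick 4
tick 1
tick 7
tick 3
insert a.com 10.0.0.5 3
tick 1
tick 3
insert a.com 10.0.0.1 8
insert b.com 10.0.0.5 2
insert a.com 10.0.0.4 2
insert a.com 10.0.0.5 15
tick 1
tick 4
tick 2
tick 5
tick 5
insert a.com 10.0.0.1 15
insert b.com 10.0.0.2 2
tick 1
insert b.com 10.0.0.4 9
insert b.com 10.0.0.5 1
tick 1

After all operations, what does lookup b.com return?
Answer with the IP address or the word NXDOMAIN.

Answer: NXDOMAIN

Derivation:
Op 1: insert a.com -> 10.0.0.4 (expiry=0+1=1). clock=0
Op 2: insert a.com -> 10.0.0.5 (expiry=0+3=3). clock=0
Op 3: tick 1 -> clock=1.
Op 4: insert a.com -> 10.0.0.5 (expiry=1+4=5). clock=1
Op 5: insert a.com -> 10.0.0.3 (expiry=1+5=6). clock=1
Op 6: tick 4 -> clock=5.
Op 7: tick 1 -> clock=6. purged={a.com}
Op 8: tick 7 -> clock=13.
Op 9: tick 3 -> clock=16.
Op 10: insert a.com -> 10.0.0.5 (expiry=16+3=19). clock=16
Op 11: tick 1 -> clock=17.
Op 12: tick 3 -> clock=20. purged={a.com}
Op 13: insert a.com -> 10.0.0.1 (expiry=20+8=28). clock=20
Op 14: insert b.com -> 10.0.0.5 (expiry=20+2=22). clock=20
Op 15: insert a.com -> 10.0.0.4 (expiry=20+2=22). clock=20
Op 16: insert a.com -> 10.0.0.5 (expiry=20+15=35). clock=20
Op 17: tick 1 -> clock=21.
Op 18: tick 4 -> clock=25. purged={b.com}
Op 19: tick 2 -> clock=27.
Op 20: tick 5 -> clock=32.
Op 21: tick 5 -> clock=37. purged={a.com}
Op 22: insert a.com -> 10.0.0.1 (expiry=37+15=52). clock=37
Op 23: insert b.com -> 10.0.0.2 (expiry=37+2=39). clock=37
Op 24: tick 1 -> clock=38.
Op 25: insert b.com -> 10.0.0.4 (expiry=38+9=47). clock=38
Op 26: insert b.com -> 10.0.0.5 (expiry=38+1=39). clock=38
Op 27: tick 1 -> clock=39. purged={b.com}
lookup b.com: not in cache (expired or never inserted)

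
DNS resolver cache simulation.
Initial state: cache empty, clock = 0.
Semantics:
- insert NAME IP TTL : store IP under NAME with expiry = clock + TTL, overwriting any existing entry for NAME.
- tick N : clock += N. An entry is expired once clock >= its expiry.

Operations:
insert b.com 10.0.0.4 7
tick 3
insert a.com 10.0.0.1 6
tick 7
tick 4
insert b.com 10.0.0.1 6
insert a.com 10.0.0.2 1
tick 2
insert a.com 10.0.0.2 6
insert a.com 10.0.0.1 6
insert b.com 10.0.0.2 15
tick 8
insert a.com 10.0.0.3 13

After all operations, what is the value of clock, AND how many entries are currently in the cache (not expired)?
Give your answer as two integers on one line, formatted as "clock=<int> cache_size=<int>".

Op 1: insert b.com -> 10.0.0.4 (expiry=0+7=7). clock=0
Op 2: tick 3 -> clock=3.
Op 3: insert a.com -> 10.0.0.1 (expiry=3+6=9). clock=3
Op 4: tick 7 -> clock=10. purged={a.com,b.com}
Op 5: tick 4 -> clock=14.
Op 6: insert b.com -> 10.0.0.1 (expiry=14+6=20). clock=14
Op 7: insert a.com -> 10.0.0.2 (expiry=14+1=15). clock=14
Op 8: tick 2 -> clock=16. purged={a.com}
Op 9: insert a.com -> 10.0.0.2 (expiry=16+6=22). clock=16
Op 10: insert a.com -> 10.0.0.1 (expiry=16+6=22). clock=16
Op 11: insert b.com -> 10.0.0.2 (expiry=16+15=31). clock=16
Op 12: tick 8 -> clock=24. purged={a.com}
Op 13: insert a.com -> 10.0.0.3 (expiry=24+13=37). clock=24
Final clock = 24
Final cache (unexpired): {a.com,b.com} -> size=2

Answer: clock=24 cache_size=2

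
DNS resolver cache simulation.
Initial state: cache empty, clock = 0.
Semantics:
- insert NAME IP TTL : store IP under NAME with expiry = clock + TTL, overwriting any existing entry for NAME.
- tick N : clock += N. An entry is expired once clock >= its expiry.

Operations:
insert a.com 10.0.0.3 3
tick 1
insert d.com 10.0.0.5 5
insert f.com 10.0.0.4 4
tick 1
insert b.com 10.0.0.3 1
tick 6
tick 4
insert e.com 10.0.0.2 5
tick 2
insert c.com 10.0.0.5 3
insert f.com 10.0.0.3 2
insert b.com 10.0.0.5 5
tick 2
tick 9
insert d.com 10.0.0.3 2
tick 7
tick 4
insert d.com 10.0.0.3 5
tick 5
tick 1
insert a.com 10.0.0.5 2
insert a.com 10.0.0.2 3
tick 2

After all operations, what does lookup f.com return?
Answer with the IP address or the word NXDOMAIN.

Op 1: insert a.com -> 10.0.0.3 (expiry=0+3=3). clock=0
Op 2: tick 1 -> clock=1.
Op 3: insert d.com -> 10.0.0.5 (expiry=1+5=6). clock=1
Op 4: insert f.com -> 10.0.0.4 (expiry=1+4=5). clock=1
Op 5: tick 1 -> clock=2.
Op 6: insert b.com -> 10.0.0.3 (expiry=2+1=3). clock=2
Op 7: tick 6 -> clock=8. purged={a.com,b.com,d.com,f.com}
Op 8: tick 4 -> clock=12.
Op 9: insert e.com -> 10.0.0.2 (expiry=12+5=17). clock=12
Op 10: tick 2 -> clock=14.
Op 11: insert c.com -> 10.0.0.5 (expiry=14+3=17). clock=14
Op 12: insert f.com -> 10.0.0.3 (expiry=14+2=16). clock=14
Op 13: insert b.com -> 10.0.0.5 (expiry=14+5=19). clock=14
Op 14: tick 2 -> clock=16. purged={f.com}
Op 15: tick 9 -> clock=25. purged={b.com,c.com,e.com}
Op 16: insert d.com -> 10.0.0.3 (expiry=25+2=27). clock=25
Op 17: tick 7 -> clock=32. purged={d.com}
Op 18: tick 4 -> clock=36.
Op 19: insert d.com -> 10.0.0.3 (expiry=36+5=41). clock=36
Op 20: tick 5 -> clock=41. purged={d.com}
Op 21: tick 1 -> clock=42.
Op 22: insert a.com -> 10.0.0.5 (expiry=42+2=44). clock=42
Op 23: insert a.com -> 10.0.0.2 (expiry=42+3=45). clock=42
Op 24: tick 2 -> clock=44.
lookup f.com: not in cache (expired or never inserted)

Answer: NXDOMAIN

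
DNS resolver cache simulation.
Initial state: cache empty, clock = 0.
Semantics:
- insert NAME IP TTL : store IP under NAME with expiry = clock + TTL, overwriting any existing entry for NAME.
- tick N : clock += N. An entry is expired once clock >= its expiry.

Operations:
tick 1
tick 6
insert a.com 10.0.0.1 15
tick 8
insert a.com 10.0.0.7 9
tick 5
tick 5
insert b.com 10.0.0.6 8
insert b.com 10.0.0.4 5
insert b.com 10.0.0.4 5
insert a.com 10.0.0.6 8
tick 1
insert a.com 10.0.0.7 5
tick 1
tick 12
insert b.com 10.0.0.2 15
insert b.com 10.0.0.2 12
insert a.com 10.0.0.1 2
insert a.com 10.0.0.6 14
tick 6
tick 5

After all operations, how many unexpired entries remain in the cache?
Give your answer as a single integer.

Answer: 2

Derivation:
Op 1: tick 1 -> clock=1.
Op 2: tick 6 -> clock=7.
Op 3: insert a.com -> 10.0.0.1 (expiry=7+15=22). clock=7
Op 4: tick 8 -> clock=15.
Op 5: insert a.com -> 10.0.0.7 (expiry=15+9=24). clock=15
Op 6: tick 5 -> clock=20.
Op 7: tick 5 -> clock=25. purged={a.com}
Op 8: insert b.com -> 10.0.0.6 (expiry=25+8=33). clock=25
Op 9: insert b.com -> 10.0.0.4 (expiry=25+5=30). clock=25
Op 10: insert b.com -> 10.0.0.4 (expiry=25+5=30). clock=25
Op 11: insert a.com -> 10.0.0.6 (expiry=25+8=33). clock=25
Op 12: tick 1 -> clock=26.
Op 13: insert a.com -> 10.0.0.7 (expiry=26+5=31). clock=26
Op 14: tick 1 -> clock=27.
Op 15: tick 12 -> clock=39. purged={a.com,b.com}
Op 16: insert b.com -> 10.0.0.2 (expiry=39+15=54). clock=39
Op 17: insert b.com -> 10.0.0.2 (expiry=39+12=51). clock=39
Op 18: insert a.com -> 10.0.0.1 (expiry=39+2=41). clock=39
Op 19: insert a.com -> 10.0.0.6 (expiry=39+14=53). clock=39
Op 20: tick 6 -> clock=45.
Op 21: tick 5 -> clock=50.
Final cache (unexpired): {a.com,b.com} -> size=2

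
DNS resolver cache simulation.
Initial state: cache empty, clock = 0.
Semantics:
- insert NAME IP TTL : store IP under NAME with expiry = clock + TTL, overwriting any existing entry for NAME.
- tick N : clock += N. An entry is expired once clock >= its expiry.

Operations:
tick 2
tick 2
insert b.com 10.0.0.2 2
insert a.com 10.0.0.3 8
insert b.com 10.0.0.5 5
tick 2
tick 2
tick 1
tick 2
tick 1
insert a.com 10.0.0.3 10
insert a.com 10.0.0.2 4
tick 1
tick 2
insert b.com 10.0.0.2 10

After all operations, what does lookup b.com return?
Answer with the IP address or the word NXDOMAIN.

Op 1: tick 2 -> clock=2.
Op 2: tick 2 -> clock=4.
Op 3: insert b.com -> 10.0.0.2 (expiry=4+2=6). clock=4
Op 4: insert a.com -> 10.0.0.3 (expiry=4+8=12). clock=4
Op 5: insert b.com -> 10.0.0.5 (expiry=4+5=9). clock=4
Op 6: tick 2 -> clock=6.
Op 7: tick 2 -> clock=8.
Op 8: tick 1 -> clock=9. purged={b.com}
Op 9: tick 2 -> clock=11.
Op 10: tick 1 -> clock=12. purged={a.com}
Op 11: insert a.com -> 10.0.0.3 (expiry=12+10=22). clock=12
Op 12: insert a.com -> 10.0.0.2 (expiry=12+4=16). clock=12
Op 13: tick 1 -> clock=13.
Op 14: tick 2 -> clock=15.
Op 15: insert b.com -> 10.0.0.2 (expiry=15+10=25). clock=15
lookup b.com: present, ip=10.0.0.2 expiry=25 > clock=15

Answer: 10.0.0.2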